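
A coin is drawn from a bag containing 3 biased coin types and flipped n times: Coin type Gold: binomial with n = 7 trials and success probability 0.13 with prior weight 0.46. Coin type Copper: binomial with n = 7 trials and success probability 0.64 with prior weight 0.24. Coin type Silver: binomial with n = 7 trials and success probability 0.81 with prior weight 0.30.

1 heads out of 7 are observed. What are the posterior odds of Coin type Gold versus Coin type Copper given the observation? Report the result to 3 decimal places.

The posterior odds equal the prior odds times the likelihood ratio: (P(Z=i)/P(Z=j))·(f_i(x)/f_j(x)).
Component likelihoods at x = 1 heads out of 7:
  f_Gold = 0.3946
  f_Copper = 0.00975198
  f_Silver = 0.00026675
Posterior odds = (P(Z=Gold)·f_Gold) / (P(Z=Copper)·f_Copper) = (0.46·0.3946) / (0.24·0.00975198) = 0.181516 / 0.00234048 ≈ 77.555

77.555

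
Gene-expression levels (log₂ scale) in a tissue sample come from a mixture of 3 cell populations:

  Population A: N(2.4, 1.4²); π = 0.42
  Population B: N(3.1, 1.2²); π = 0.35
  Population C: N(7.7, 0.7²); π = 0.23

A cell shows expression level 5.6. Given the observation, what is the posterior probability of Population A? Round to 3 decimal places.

P(component k | x) = P(Z=k)·f_k(x) / marginal(x), where marginal(x) = Σ_j P(Z=j)·f_j(x).
Normal densities:
  L_A = (1/(1.4·√(2π)))·exp(−(5.6−2.4)²/(2·1.4²)) = 0.284959·exp(-2.61224) = 0.0209073
  L_B = (1/(1.2·√(2π)))·exp(−(5.6−3.1)²/(2·1.2²)) = 0.332452·exp(-2.17014) = 0.0379533
  L_C = (1/(0.7·√(2π)))·exp(−(5.6−7.7)²/(2·0.7²)) = 0.569918·exp(-4.50000) = 0.00633121
Prior × likelihood for each component:
  P(Z=A)·L_A = 0.42 × 0.0209073 = 0.00878108
  P(Z=B)·L_B = 0.35 × 0.0379533 = 0.0132837
  P(Z=C)·L_C = 0.23 × 0.00633121 = 0.00145618
Denominator: 0.00878108 + 0.0132837 + 0.00145618 = 0.0235209
P(Population A | the observation) = 0.00878108 / 0.0235209 ≈ 0.373

0.373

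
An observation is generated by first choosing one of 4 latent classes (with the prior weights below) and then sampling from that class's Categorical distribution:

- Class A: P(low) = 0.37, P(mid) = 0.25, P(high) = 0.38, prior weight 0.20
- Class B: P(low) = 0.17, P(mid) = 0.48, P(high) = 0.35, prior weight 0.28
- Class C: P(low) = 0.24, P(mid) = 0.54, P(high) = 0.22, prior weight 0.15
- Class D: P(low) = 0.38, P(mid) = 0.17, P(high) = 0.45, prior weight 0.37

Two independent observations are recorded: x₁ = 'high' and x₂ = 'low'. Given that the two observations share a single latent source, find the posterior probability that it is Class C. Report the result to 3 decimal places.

By Bayes' theorem, P(k | x) = π_k f_k(x) / Σ_j π_j f_j(x).
Since both observations come from the same component, the likelihood for component k is f_k(x₁)·f_k(x₂).
  L_A = [P(high | comp) = 0.38] × [0.37] = 0.1406
  L_B = [P(high | comp) = 0.35] × [0.17] = 0.0595
  L_C = [P(high | comp) = 0.22] × [0.24] = 0.0528
  L_D = [P(high | comp) = 0.45] × [0.38] = 0.171
Prior × likelihood for each component:
  π_A·L_A = 0.20 × 0.1406 = 0.02812
  π_B·L_B = 0.28 × 0.0595 = 0.01666
  π_C·L_C = 0.15 × 0.0528 = 0.00792
  π_D·L_D = 0.37 × 0.171 = 0.06327
Normaliser: 0.02812 + 0.01666 + 0.00792 + 0.06327 = 0.11597
P(Class C | x₁, x₂) = 0.00792 / 0.11597 ≈ 0.068

0.068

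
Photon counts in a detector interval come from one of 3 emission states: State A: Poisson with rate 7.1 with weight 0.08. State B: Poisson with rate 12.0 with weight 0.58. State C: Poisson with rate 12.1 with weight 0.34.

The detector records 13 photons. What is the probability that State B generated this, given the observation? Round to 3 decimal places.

0.621

P(component k | x) = π_k·f_k(x) / marginal(x), where marginal(x) = Σ_j π_j·f_j(x).
Component likelihoods at x = 13 photons:
  p_A = e^(−7.1)·7.1^13/13! = 0.0154379
  p_B = e^(−12.0)·12.0^13/13! = 0.10557
  p_C = e^(−12.1)·12.1^13/13! = 0.106406
Prior × likelihood for each component:
  π_A·p_A = 0.08 × 0.0154379 = 0.00123503
  π_B·p_B = 0.58 × 0.10557 = 0.0612308
  π_C·p_C = 0.34 × 0.106406 = 0.0361781
Evidence: 0.00123503 + 0.0612308 + 0.0361781 = 0.0986439
P(State B | data) ≈ 0.621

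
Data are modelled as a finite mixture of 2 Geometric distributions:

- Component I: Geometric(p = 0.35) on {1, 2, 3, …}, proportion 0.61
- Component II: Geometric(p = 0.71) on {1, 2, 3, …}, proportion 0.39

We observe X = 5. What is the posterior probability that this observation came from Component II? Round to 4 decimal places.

0.0489

P(component k | x) = P(Z=k)·f_k(x) / marginal(x), where marginal(x) = Σ_j P(Z=j)·f_j(x).
Component likelihoods at x = 5:
  f_I = 0.35·(1−0.35)^4 = 0.35·0.178506 = 0.0624772
  f_II = 0.71·(1−0.71)^4 = 0.71·0.00707281 = 0.0050217
Multiply by the mixture weights:
  P(Z=I)·f_I = 0.61 × 0.0624772 = 0.0381111
  P(Z=II)·f_II = 0.39 × 0.0050217 = 0.00195846
Denominator: 0.0381111 + 0.00195846 = 0.0400695
So the posterior for Component II is 0.00195846 / 0.0400695 ≈ 0.0489.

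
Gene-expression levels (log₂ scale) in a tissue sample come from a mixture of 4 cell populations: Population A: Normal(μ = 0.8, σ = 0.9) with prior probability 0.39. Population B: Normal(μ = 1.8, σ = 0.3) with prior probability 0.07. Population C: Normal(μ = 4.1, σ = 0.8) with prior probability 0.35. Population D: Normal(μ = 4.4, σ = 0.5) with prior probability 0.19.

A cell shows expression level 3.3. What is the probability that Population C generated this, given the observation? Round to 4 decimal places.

0.8607

Apply Bayes' rule: the posterior for each component is proportional to its prior times its likelihood at x.
Component likelihoods at x = 3.3:
  f_A = 0.00935726
  f_B = 4.95573e-06
  f_C = 0.302463
  f_D = 0.0709492
Weight by the priors:
  π_A·f_A = 0.39 × 0.00935726 = 0.00364933
  π_B·f_B = 0.07 × 4.95573e-06 = 3.46901e-07
  π_C·f_C = 0.35 × 0.302463 = 0.105862
  π_D·f_D = 0.19 × 0.0709492 = 0.0134803
Evidence: 0.00364933 + 3.46901e-07 + 0.105862 + 0.0134803 = 0.122992
P(Population C | the observation) ≈ 0.8607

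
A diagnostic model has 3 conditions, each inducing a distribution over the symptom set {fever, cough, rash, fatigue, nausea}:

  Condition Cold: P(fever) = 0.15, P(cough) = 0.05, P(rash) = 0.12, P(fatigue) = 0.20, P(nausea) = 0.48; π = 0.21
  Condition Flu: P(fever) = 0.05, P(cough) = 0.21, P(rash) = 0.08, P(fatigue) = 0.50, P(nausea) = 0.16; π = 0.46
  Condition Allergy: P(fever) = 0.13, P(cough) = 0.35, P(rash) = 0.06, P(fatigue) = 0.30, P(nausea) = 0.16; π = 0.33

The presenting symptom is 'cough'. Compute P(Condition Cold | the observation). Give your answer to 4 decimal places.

0.0472

Posterior ∝ prior × likelihood, so P(k | x) ∝ w_k f_k(x); normalise over all components.
Evaluate each component's likelihood at the observed value:
  L_Cold = 0.05
  L_Flu = 0.21
  L_Allergy = 0.35
Prior × likelihood for each component:
  w_Cold·L_Cold = 0.21 × 0.05 = 0.0105
  w_Flu·L_Flu = 0.46 × 0.21 = 0.0966
  w_Allergy·L_Allergy = 0.33 × 0.35 = 0.1155
Evidence: 0.0105 + 0.0966 + 0.1155 = 0.2226
P(Condition Cold | 'cough') = 0.0105 / 0.2226 ≈ 0.0472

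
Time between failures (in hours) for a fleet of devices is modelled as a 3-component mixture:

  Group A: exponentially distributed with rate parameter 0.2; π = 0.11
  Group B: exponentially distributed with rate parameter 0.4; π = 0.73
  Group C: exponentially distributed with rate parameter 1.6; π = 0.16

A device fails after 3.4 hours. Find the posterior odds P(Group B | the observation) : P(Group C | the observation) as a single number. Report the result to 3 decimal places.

The posterior odds equal the prior odds times the likelihood ratio: (P(Z=i)/P(Z=j))·(f_i(x)/f_j(x)).
Evaluate each component's likelihood at the observed value:
  f_A = 0.101323
  f_B = 0.102664
  f_C = 0.00694317
0.0749449 / 0.00111091 ≈ 67.463

67.463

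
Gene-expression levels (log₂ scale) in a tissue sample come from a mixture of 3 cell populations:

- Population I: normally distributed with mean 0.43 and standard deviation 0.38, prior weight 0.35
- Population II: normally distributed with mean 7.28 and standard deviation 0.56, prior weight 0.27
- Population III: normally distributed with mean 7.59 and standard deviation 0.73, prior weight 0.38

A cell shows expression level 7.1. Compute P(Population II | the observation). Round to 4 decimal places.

Posterior ∝ prior × likelihood, so P(k | x) ∝ P(Z=k) f_k(x); normalise over all components.
Evaluate each component's likelihood at the observed value:
  p_I = (1/(0.38·√(2π)))·exp(−(7.1−0.43)²/(2·0.38²)) = 1.049848·exp(-154.04744) = 1.31575e-67
  p_II = (1/(0.56·√(2π)))·exp(−(7.1−7.28)²/(2·0.56²)) = 0.712397·exp(-0.05166) = 0.67653
  p_III = (1/(0.73·√(2π)))·exp(−(7.1−7.59)²/(2·0.73²)) = 0.546496·exp(-0.22528) = 0.436265
Unnormalised posteriors:
  P(Z=I)·p_I = 0.35 × 1.31575e-67 = 4.60514e-68
  P(Z=II)·p_II = 0.27 × 0.67653 = 0.182663
  P(Z=III)·p_III = 0.38 × 0.436265 = 0.165781
Normaliser: 4.60514e-68 + 0.182663 + 0.165781 = 0.348444
So the posterior for Population II is 0.182663 / 0.348444 ≈ 0.5242.

0.5242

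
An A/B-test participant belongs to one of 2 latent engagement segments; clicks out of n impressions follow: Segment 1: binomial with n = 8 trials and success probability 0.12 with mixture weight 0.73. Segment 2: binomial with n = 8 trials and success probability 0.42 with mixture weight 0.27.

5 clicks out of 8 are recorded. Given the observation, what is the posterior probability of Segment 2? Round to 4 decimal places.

The responsibility of component k is w_k f_k(x) divided by Σ_j w_j f_j(x).
Binomial probabilities:
  f_1 = 0.000949603
  f_2 = 0.142797
Weight by the priors:
  w_1·f_1 = 0.73 × 0.000949603 = 0.000693211
  w_2·f_2 = 0.27 × 0.142797 = 0.0385551
Evidence: 0.000693211 + 0.0385551 = 0.0392483
So the posterior for Segment 2 is 0.0385551 / 0.0392483 ≈ 0.9823.

0.9823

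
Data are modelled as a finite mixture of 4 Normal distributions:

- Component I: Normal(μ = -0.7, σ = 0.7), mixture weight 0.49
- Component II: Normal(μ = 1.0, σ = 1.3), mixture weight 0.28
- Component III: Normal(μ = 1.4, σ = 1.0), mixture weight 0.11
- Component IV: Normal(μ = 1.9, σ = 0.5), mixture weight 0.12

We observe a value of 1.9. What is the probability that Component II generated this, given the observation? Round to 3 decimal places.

0.334

The responsibility of component k is P(Z=k) f_k(x) divided by Σ_j P(Z=j) f_j(x).
Component likelihoods at x = 1.9:
  p_I = (1/(0.7·√(2π)))·exp(−(1.9−-0.7)²/(2·0.7²)) = 0.569918·exp(-6.89796) = 0.000575528
  p_II = (1/(1.3·√(2π)))·exp(−(1.9−1.0)²/(2·1.3²)) = 0.306879·exp(-0.23964) = 0.241485
  p_III = (1/(1.0·√(2π)))·exp(−(1.9−1.4)²/(2·1.0²)) = 0.398942·exp(-0.12500) = 0.352065
  p_IV = (1/(0.5·√(2π)))·exp(−(1.9−1.9)²/(2·0.5²)) = 0.797885·exp(-0.00000) = 0.797885
Multiply by the mixture weights:
  P(Z=I)·p_I = 0.49 × 0.000575528 = 0.000282009
  P(Z=II)·p_II = 0.28 × 0.241485 = 0.0676158
  P(Z=III)·p_III = 0.11 × 0.352065 = 0.0387272
  P(Z=IV)·p_IV = 0.12 × 0.797885 = 0.0957461
Normaliser: 0.000282009 + 0.0676158 + 0.0387272 + 0.0957461 = 0.202371
Responsibility of Component II: 0.0676158 / 0.202371 ≈ 0.334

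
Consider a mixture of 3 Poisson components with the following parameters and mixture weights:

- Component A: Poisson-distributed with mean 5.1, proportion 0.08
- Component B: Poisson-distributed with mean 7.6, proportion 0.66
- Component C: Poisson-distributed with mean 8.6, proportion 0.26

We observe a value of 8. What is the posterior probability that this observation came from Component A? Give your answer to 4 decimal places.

Posterior ∝ prior × likelihood, so P(k | x) ∝ P(Z=k) f_k(x); normalise over all components.
Poisson probabilities:
  f_A = e^(−5.1)·5.1^8/8! = 0.0692052
  f_B = e^(−7.6)·7.6^8/8! = 0.13815
  f_C = e^(−8.6)·8.6^8/8! = 0.136626
Prior × likelihood for each component:
  P(Z=A)·f_A = 0.08 × 0.0692052 = 0.00553642
  P(Z=B)·f_B = 0.66 × 0.13815 = 0.0911788
  P(Z=C)·f_C = 0.26 × 0.136626 = 0.0355229
Normaliser: 0.00553642 + 0.0911788 + 0.0355229 = 0.132238
P(Component A | x) ≈ 0.0419

0.0419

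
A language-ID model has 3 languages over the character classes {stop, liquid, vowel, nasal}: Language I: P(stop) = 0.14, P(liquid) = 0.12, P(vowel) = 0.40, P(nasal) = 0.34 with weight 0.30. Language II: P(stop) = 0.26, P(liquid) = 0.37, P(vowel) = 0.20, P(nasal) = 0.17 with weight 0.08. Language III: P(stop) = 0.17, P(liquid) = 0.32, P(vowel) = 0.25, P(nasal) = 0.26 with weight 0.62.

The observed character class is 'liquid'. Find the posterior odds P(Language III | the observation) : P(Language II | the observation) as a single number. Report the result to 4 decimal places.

6.7027

Only the two components matter; the odds are (w_i f_i(x)) / (w_j f_j(x)).
Categorical probabilities:
  L_I = 0.12
  L_II = 0.37
  L_III = 0.32
0.1984 / 0.0296 ≈ 6.7027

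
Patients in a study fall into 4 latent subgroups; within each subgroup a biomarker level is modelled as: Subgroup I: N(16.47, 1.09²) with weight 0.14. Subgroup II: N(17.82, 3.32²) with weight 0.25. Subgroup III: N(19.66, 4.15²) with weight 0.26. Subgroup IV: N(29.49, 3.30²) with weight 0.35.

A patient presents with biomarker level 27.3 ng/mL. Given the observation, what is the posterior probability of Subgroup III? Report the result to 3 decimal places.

0.118

P(component k | x) = P(Z=k)·f_k(x) / marginal(x), where marginal(x) = Σ_j P(Z=j)·f_j(x).
Component likelihoods at x = 27.3 ng/mL:
  f_I = 1.33896e-22
  f_II = 0.00203834
  f_III = 0.017657
  f_IV = 0.0969977
Weight by the priors:
  P(Z=I)·f_I = 0.14 × 1.33896e-22 = 1.87455e-23
  P(Z=II)·f_II = 0.25 × 0.00203834 = 0.000509585
  P(Z=III)·f_III = 0.26 × 0.017657 = 0.00459083
  P(Z=IV)·f_IV = 0.35 × 0.0969977 = 0.0339492
Evidence: 1.87455e-23 + 0.000509585 + 0.00459083 + 0.0339492 = 0.0390496
P(Subgroup III | data) ≈ 0.118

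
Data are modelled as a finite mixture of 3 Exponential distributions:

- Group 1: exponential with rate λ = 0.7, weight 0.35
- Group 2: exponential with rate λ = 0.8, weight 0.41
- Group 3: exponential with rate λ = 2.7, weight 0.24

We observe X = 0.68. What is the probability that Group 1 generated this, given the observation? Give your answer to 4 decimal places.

0.3413

P(component k | x) = w_k·f_k(x) / marginal(x), where marginal(x) = Σ_j w_j·f_j(x).
Component likelihoods at x = 0.68:
  f_1 = 0.434884
  f_2 = 0.464338
  f_3 = 0.430526
Weight by the priors:
  w_1·f_1 = 0.35 × 0.434884 = 0.15221
  w_2·f_2 = 0.41 × 0.464338 = 0.190378
  w_3·f_3 = 0.24 × 0.430526 = 0.103326
Sum: 0.15221 + 0.190378 + 0.103326 = 0.445914
Responsibility of Group 1: 0.15221 / 0.445914 ≈ 0.3413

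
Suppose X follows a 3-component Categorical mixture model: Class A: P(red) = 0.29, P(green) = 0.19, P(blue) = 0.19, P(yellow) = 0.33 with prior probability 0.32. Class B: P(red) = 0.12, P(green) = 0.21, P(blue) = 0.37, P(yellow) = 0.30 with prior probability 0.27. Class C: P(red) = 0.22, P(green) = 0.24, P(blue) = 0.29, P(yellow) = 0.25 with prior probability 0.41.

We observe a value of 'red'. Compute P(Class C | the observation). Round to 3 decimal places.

0.419

P(component k | x) = π_k·f_k(x) / marginal(x), where marginal(x) = Σ_j π_j·f_j(x).
Evaluate each component's likelihood at the observed value:
  f_A = 0.29
  f_B = 0.12
  f_C = 0.22
Weight by the priors:
  π_A·f_A = 0.32 × 0.29 = 0.0928
  π_B·f_B = 0.27 × 0.12 = 0.0324
  π_C·f_C = 0.41 × 0.22 = 0.0902
Denominator: 0.0928 + 0.0324 + 0.0902 = 0.2154
P(Class C | x) ≈ 0.419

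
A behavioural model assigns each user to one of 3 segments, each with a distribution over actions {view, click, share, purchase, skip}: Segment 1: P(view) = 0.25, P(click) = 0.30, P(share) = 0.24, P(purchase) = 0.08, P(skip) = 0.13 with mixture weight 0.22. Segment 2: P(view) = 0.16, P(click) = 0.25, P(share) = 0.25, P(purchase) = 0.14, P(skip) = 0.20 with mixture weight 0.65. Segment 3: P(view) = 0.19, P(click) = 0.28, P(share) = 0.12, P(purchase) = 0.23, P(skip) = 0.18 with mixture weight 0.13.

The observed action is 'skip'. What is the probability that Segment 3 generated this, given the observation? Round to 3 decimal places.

0.129

The responsibility of component k is w_k f_k(x) divided by Σ_j w_j f_j(x).
Component likelihoods at x = 'skip':
  f_1 = P(skip | comp) = 0.13
  f_2 = P(skip | comp) = 0.20
  f_3 = P(skip | comp) = 0.18
Weight by the priors:
  w_1·f_1 = 0.22 × 0.13 = 0.0286
  w_2·f_2 = 0.65 × 0.2 = 0.13
  w_3·f_3 = 0.13 × 0.18 = 0.0234
Marginal: 0.0286 + 0.13 + 0.0234 = 0.182
P(Segment 3 | 'skip') = 0.0234 / 0.182 ≈ 0.129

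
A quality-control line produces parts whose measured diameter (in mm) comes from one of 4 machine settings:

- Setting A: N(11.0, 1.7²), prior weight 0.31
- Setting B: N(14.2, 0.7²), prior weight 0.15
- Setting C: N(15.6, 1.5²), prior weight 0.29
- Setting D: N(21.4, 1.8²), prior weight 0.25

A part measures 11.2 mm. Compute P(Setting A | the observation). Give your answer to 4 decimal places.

The responsibility of component k is π_k f_k(x) divided by Σ_j π_j f_j(x).
Evaluate each component's likelihood at the observed value:
  L_A = (1/(1.7·√(2π)))·exp(−(11.2−11.0)²/(2·1.7²)) = 0.234672·exp(-0.00692) = 0.233054
  L_B = (1/(0.7·√(2π)))·exp(−(11.2−14.2)²/(2·0.7²)) = 0.569918·exp(-9.18367) = 5.8532e-05
  L_C = (1/(1.5·√(2π)))·exp(−(11.2−15.6)²/(2·1.5²)) = 0.265962·exp(-4.30222) = 0.0036007
  L_D = (1/(1.8·√(2π)))·exp(−(11.2−21.4)²/(2·1.8²)) = 0.221635·exp(-16.05556) = 2.35938e-08
Multiply by the mixture weights:
  π_A·L_A = 0.31 × 0.233054 = 0.0722466
  π_B·L_B = 0.15 × 5.8532e-05 = 8.7798e-06
  π_C·L_C = 0.29 × 0.0036007 = 0.0010442
  π_D·L_D = 0.25 × 2.35938e-08 = 5.89846e-09
Denominator: 0.0722466 + 8.7798e-06 + 0.0010442 + 5.89846e-09 = 0.0732996
Responsibility of Setting A: 0.0722466 / 0.0732996 ≈ 0.9856

0.9856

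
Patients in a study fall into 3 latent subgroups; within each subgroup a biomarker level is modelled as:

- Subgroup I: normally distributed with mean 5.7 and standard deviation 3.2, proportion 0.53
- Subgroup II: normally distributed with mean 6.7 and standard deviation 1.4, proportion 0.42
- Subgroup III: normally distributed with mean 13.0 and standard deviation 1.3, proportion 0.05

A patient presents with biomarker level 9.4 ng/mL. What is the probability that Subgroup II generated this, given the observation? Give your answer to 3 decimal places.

Posterior ∝ prior × likelihood, so P(k | x) ∝ P(Z=k) f_k(x); normalise over all components.
Normal densities:
  p_I = (1/(3.2·√(2π)))·exp(−(9.4−5.7)²/(2·3.2²)) = 0.124669·exp(-0.66846) = 0.0638929
  p_II = (1/(1.4·√(2π)))·exp(−(9.4−6.7)²/(2·1.4²)) = 0.284959·exp(-1.85969) = 0.0443739
  p_III = (1/(1.3·√(2π)))·exp(−(9.4−13.0)²/(2·1.3²)) = 0.306879·exp(-3.83432) = 0.0066335
Weight by the priors:
  P(Z=I)·p_I = 0.53 × 0.0638929 = 0.0338633
  P(Z=II)·p_II = 0.42 × 0.0443739 = 0.018637
  P(Z=III)·p_III = 0.05 × 0.0066335 = 0.000331675
Normaliser: 0.0338633 + 0.018637 + 0.000331675 = 0.052832
Responsibility of Subgroup II: 0.018637 / 0.052832 ≈ 0.353

0.353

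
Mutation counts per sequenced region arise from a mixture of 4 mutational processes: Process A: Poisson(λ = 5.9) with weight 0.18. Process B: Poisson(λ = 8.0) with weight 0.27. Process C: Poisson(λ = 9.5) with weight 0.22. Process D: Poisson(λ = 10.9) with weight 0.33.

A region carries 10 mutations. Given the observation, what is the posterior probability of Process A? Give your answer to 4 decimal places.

P(component k | x) = π_k·f_k(x) / marginal(x), where marginal(x) = Σ_j π_j·f_j(x).
Evaluate each component's likelihood at the observed value:
  L_A = e^(−5.9)·5.9^10/10! = 0.0385851
  L_B = e^(−8.0)·8.0^10/10! = 0.0992615
  L_C = e^(−9.5)·9.5^10/10! = 0.123502
  L_D = e^(−10.9)·10.9^10/10! = 0.120418
Prior × likelihood for each component:
  π_A·L_A = 0.18 × 0.0385851 = 0.00694532
  π_B·L_B = 0.27 × 0.0992615 = 0.0268006
  π_C·L_C = 0.22 × 0.123502 = 0.0271705
  π_D·L_D = 0.33 × 0.120418 = 0.039738
Normaliser: 0.00694532 + 0.0268006 + 0.0271705 + 0.039738 = 0.100654
P(Process A | x) = 0.00694532 / 0.100654 ≈ 0.0690

0.0690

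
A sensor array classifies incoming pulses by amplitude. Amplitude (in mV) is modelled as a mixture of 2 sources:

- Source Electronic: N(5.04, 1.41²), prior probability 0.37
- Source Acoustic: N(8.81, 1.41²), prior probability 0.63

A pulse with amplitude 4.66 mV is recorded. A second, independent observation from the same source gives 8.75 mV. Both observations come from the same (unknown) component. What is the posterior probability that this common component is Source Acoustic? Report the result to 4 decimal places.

Posterior ∝ prior × likelihood, so P(k | x) ∝ π_k f_k(x); normalise over all components.
Since both observations come from the same component, the likelihood for component k is f_k(x₁)·f_k(x₂).
  f_Electronic = [0.272847] × [0.00887826] = 0.00242241
  f_Acoustic = [0.0037204] × [0.282682] = 0.00105169
Prior × likelihood for each component:
  π_Electronic·f_Electronic = 0.37 × 0.00242241 = 0.00089629
  π_Acoustic·f_Acoustic = 0.63 × 0.00105169 = 0.000662564
Normaliser: 0.00089629 + 0.000662564 = 0.00155885
P(Source Acoustic | x₁, x₂) = 0.000662564 / 0.00155885 ≈ 0.4250

0.4250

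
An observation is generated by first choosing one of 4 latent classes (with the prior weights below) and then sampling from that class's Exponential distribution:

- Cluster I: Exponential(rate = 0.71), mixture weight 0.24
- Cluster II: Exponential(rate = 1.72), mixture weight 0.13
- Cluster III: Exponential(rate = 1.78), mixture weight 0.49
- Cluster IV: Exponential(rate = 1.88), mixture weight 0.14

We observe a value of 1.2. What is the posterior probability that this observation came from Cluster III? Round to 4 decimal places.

0.4447

Apply Bayes' rule: the posterior for each component is proportional to its prior times its likelihood at x.
Component likelihoods at x = 1.2:
  L_I = 0.71·e^(−0.71·1.2) = 0.71·e^(−0.8520) = 0.302858
  L_II = 1.72·e^(−1.72·1.2) = 1.72·e^(−2.0640) = 0.218346
  L_III = 1.78·e^(−1.78·1.2) = 1.78·e^(−2.1360) = 0.210265
  L_IV = 1.88·e^(−1.88·1.2) = 1.88·e^(−2.2560) = 0.196965
Multiply by the mixture weights:
  P(Z=I)·L_I = 0.24 × 0.302858 = 0.072686
  P(Z=II)·L_II = 0.13 × 0.218346 = 0.0283849
  P(Z=III)·L_III = 0.49 × 0.210265 = 0.10303
  P(Z=IV)·L_IV = 0.14 × 0.196965 = 0.0275751
Normaliser: 0.072686 + 0.0283849 + 0.10303 + 0.0275751 = 0.231676
Responsibility of Cluster III: 0.10303 / 0.231676 ≈ 0.4447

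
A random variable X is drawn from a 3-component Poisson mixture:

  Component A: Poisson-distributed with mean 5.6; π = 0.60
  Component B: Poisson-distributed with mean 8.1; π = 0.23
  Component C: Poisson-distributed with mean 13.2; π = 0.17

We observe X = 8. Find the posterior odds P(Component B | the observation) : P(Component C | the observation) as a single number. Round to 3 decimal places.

The posterior odds equal the prior odds times the likelihood ratio: (w_i/w_j)·(f_i(x)/f_j(x)).
Evaluate each component's likelihood at the observed value:
  p_A = e^(−5.6)·5.6^8/8! = 0.0887022
  p_B = e^(−8.1)·8.1^8/8! = 0.1395
  p_C = e^(−13.2)·13.2^8/8! = 0.0423042
Odds = (0.23/0.17) × (0.1395/0.0423042) = 1.35294 × 3.29754 ≈ 4.461

4.461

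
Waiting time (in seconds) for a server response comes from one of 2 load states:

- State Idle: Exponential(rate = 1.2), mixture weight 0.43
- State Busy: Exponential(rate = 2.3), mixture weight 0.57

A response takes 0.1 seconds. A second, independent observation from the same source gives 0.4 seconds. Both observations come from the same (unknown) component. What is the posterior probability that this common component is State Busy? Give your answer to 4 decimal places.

0.7375

Apply Bayes' rule: the posterior for each component is proportional to its prior times its likelihood at x.
Since both observations come from the same component, the likelihood for component k is f_k(x₁)·f_k(x₂).
  f_Idle = [1.0643] × [0.74254] = 0.790289
  f_Busy = [1.82743] × [0.916594] = 1.67501
Weight by the priors:
  P(Z=Idle)·f_Idle = 0.43 × 0.790289 = 0.339824
  P(Z=Busy)·f_Busy = 0.57 × 1.67501 = 0.954755
Normaliser: 0.339824 + 0.954755 = 1.29458
So the posterior for State Busy is 0.954755 / 1.29458 ≈ 0.7375.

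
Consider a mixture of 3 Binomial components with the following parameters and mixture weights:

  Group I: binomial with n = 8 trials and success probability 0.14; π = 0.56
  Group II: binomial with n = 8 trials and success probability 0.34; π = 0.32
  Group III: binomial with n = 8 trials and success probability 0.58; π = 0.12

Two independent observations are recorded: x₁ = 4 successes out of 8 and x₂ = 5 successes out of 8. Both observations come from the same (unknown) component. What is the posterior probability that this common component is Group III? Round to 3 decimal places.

0.659

Posterior ∝ prior × likelihood, so P(k | x) ∝ w_k f_k(x); normalise over all components.
Since both observations come from the same component, the likelihood for component k is f_k(x₁)·f_k(x₂).
  f_I = [C(8,4)·0.14^4·0.86^4 = 70·0.00038416·0.547008 = 0.0147097] × [0.00191568] = 2.81791e-05
  f_II = [C(8,4)·0.34^4·0.66^4 = 70·0.0133634·0.189747 = 0.177496] × [0.07315] = 0.0129839
  f_III = [C(8,4)·0.58^4·0.42^4 = 70·0.113165·0.031117 = 0.246494] × [0.272318] = 0.0671248
Multiply by the mixture weights:
  w_I·f_I = 0.56 × 2.81791e-05 = 1.57803e-05
  w_II·f_II = 0.32 × 0.0129839 = 0.00415484
  w_III·f_III = 0.12 × 0.0671248 = 0.00805498
Evidence: 1.57803e-05 + 0.00415484 + 0.00805498 = 0.0122256
P(Group III | x) = 0.00805498 / 0.0122256 ≈ 0.659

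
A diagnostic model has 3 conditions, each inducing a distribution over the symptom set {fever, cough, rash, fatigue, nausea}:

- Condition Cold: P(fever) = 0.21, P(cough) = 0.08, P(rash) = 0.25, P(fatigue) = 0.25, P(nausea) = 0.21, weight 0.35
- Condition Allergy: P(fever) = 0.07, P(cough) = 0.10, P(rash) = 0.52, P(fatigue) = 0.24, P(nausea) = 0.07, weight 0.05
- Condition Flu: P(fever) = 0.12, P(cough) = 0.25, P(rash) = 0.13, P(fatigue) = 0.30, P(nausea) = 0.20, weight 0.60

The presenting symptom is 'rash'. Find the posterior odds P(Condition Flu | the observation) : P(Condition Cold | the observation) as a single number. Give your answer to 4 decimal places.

0.8914

Posterior odds = (P(Z=i) f_i(x)) / (P(Z=j) f_j(x)); the normalising sum cancels.
Categorical probabilities:
  L_Cold = P(rash | comp) = 0.25
  L_Allergy = P(rash | comp) = 0.52
  L_Flu = P(rash | comp) = 0.13
Posterior odds = (P(Z=Flu)·L_Flu) / (P(Z=Cold)·L_Cold) = (0.60·0.13) / (0.35·0.25) = 0.078 / 0.0875 ≈ 0.8914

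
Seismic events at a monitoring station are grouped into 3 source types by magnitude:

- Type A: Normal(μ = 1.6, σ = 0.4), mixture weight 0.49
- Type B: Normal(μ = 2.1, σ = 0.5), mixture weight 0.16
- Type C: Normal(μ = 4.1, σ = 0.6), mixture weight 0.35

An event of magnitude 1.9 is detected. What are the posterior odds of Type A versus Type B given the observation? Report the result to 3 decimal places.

The posterior odds equal the prior odds times the likelihood ratio: (w_i/w_j)·(f_i(x)/f_j(x)).
Normal densities:
  f_A = 0.752844
  f_B = 0.73654
  f_C = 0.000800451
Posterior odds = (w_A·f_A) / (w_B·f_B) = (0.49·0.752844) / (0.16·0.73654) = 0.368893 / 0.117846 ≈ 3.130

3.130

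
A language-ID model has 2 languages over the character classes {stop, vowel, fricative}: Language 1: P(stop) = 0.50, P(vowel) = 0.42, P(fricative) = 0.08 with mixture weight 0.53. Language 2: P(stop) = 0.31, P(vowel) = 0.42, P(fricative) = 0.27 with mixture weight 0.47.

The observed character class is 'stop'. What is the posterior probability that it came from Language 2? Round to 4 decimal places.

By Bayes' theorem, P(k | x) = π_k f_k(x) / Σ_j π_j f_j(x).
Component likelihoods at x = 'stop':
  L_1 = P(stop | comp) = 0.50
  L_2 = P(stop | comp) = 0.31
Weight by the priors:
  π_1·L_1 = 0.53 × 0.5 = 0.265
  π_2·L_2 = 0.47 × 0.31 = 0.1457
Denominator: 0.265 + 0.1457 = 0.4107
P(Language 2 | x) = 0.1457 / 0.4107 ≈ 0.3548

0.3548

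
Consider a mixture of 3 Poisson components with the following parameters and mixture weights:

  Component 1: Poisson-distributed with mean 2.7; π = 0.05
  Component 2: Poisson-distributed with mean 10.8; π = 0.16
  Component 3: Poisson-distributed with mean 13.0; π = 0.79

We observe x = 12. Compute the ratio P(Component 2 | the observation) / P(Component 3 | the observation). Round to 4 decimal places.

The posterior odds equal the prior odds times the likelihood ratio: (w_i/w_j)·(f_i(x)/f_j(x)).
Evaluate each component's likelihood at the observed value:
  p_1 = e^(−2.7)·2.7^12/12! = 2.10588e-05
  p_2 = e^(−10.8)·10.8^12/12! = 0.107243
  p_3 = e^(−13.0)·13.0^12/12! = 0.10994
Posterior odds = (w_2·p_2) / (w_3·p_3) = (0.16·0.107243) / (0.79·0.10994) = 0.0171588 / 0.0868525 ≈ 0.1976

0.1976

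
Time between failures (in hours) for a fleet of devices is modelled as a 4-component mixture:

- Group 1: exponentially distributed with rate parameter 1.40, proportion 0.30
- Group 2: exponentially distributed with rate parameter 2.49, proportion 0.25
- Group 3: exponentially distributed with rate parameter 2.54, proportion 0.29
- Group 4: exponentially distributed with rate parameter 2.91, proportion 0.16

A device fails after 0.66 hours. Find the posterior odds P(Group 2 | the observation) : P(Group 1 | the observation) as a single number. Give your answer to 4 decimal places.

0.7219

Posterior odds = (w_i f_i(x)) / (w_j f_j(x)); the normalising sum cancels.
Evaluate each component's likelihood at the observed value:
  f_1 = 0.555699
  f_2 = 0.481371
  f_3 = 0.475097
  f_4 = 0.42637
Posterior odds = (w_2·f_2) / (w_1·f_1) = (0.25·0.481371) / (0.30·0.555699) = 0.120343 / 0.16671 ≈ 0.7219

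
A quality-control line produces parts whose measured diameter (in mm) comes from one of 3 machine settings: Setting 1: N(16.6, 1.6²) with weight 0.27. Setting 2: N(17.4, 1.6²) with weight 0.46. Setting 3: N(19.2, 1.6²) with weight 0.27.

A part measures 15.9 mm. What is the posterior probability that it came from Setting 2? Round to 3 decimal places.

The responsibility of component k is w_k f_k(x) divided by Σ_j w_j f_j(x).
Normal densities:
  L_1 = (1/(1.6·√(2π)))·exp(−(15.9−16.6)²/(2·1.6²)) = 0.249339·exp(-0.09570) = 0.226583
  L_2 = (1/(1.6·√(2π)))·exp(−(15.9−17.4)²/(2·1.6²)) = 0.249339·exp(-0.43945) = 0.160671
  L_3 = (1/(1.6·√(2π)))·exp(−(15.9−19.2)²/(2·1.6²)) = 0.249339·exp(-2.12695) = 0.0297212
Multiply by the mixture weights:
  w_1·L_1 = 0.27 × 0.226583 = 0.0611773
  w_2·L_2 = 0.46 × 0.160671 = 0.0739087
  w_3·L_3 = 0.27 × 0.0297212 = 0.00802472
Sum: 0.0611773 + 0.0739087 + 0.00802472 = 0.143111
P(Setting 2 | the observation) ≈ 0.516

0.516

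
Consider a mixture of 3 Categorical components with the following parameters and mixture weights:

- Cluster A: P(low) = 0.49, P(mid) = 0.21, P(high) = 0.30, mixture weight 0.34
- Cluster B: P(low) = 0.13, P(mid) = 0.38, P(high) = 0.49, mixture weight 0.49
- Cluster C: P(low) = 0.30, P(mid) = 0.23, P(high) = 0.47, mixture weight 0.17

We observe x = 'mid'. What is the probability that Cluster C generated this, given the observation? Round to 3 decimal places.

P(component k | x) = π_k·f_k(x) / marginal(x), where marginal(x) = Σ_j π_j·f_j(x).
Component likelihoods at x = 'mid':
  L_A = P(mid | comp) = 0.21
  L_B = P(mid | comp) = 0.38
  L_C = P(mid | comp) = 0.23
Unnormalised posteriors:
  π_A·L_A = 0.34 × 0.21 = 0.0714
  π_B·L_B = 0.49 × 0.38 = 0.1862
  π_C·L_C = 0.17 × 0.23 = 0.0391
Marginal: 0.0714 + 0.1862 + 0.0391 = 0.2967
P(Cluster C | the observation) ≈ 0.132

0.132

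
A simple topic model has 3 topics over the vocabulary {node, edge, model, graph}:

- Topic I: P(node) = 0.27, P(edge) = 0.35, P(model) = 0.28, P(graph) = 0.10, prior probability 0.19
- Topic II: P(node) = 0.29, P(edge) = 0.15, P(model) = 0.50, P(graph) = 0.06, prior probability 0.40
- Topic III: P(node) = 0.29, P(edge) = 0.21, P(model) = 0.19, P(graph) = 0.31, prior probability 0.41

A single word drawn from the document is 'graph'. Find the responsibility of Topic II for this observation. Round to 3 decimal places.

Apply Bayes' rule: the posterior for each component is proportional to its prior times its likelihood at x.
Evaluate each component's likelihood at the observed value:
  f_I = 0.1
  f_II = 0.06
  f_III = 0.31
Multiply by the mixture weights:
  π_I·f_I = 0.19 × 0.1 = 0.019
  π_II·f_II = 0.40 × 0.06 = 0.024
  π_III·f_III = 0.41 × 0.31 = 0.1271
Sum: 0.019 + 0.024 + 0.1271 = 0.1701
P(Topic II | x) ≈ 0.141

0.141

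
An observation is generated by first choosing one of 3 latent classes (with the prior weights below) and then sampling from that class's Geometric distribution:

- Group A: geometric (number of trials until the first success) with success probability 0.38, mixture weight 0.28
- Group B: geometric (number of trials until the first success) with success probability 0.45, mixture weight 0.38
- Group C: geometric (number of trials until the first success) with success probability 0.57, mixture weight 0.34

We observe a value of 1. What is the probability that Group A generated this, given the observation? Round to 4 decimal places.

The responsibility of component k is π_k f_k(x) divided by Σ_j π_j f_j(x).
Component likelihoods at x = 1:
  f_A = 0.38·(1−0.38)^0 = 0.38·1 = 0.38
  f_B = 0.45·(1−0.45)^0 = 0.45·1 = 0.45
  f_C = 0.57·(1−0.57)^0 = 0.57·1 = 0.57
Unnormalised posteriors:
  π_A·f_A = 0.28 × 0.38 = 0.1064
  π_B·f_B = 0.38 × 0.45 = 0.171
  π_C·f_C = 0.34 × 0.57 = 0.1938
Denominator: 0.1064 + 0.171 + 0.1938 = 0.4712
Responsibility of Group A: 0.1064 / 0.4712 ≈ 0.2258

0.2258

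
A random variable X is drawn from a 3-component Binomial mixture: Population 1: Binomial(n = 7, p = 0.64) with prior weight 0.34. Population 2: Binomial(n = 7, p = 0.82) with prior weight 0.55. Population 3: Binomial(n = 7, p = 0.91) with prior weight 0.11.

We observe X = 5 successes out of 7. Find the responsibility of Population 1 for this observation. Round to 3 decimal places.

0.398

Apply Bayes' rule: the posterior for each component is proportional to its prior times its likelihood at x.
Binomial probabilities:
  p_1 = 0.29223
  p_2 = 0.252251
  p_3 = 0.106148
Prior × likelihood for each component:
  π_1·p_1 = 0.34 × 0.29223 = 0.0993581
  π_2·p_2 = 0.55 × 0.252251 = 0.138738
  π_3·p_3 = 0.11 × 0.106148 = 0.0116763
Normaliser: 0.0993581 + 0.138738 + 0.0116763 = 0.249773
P(Population 1 | 5 successes out of 7) ≈ 0.398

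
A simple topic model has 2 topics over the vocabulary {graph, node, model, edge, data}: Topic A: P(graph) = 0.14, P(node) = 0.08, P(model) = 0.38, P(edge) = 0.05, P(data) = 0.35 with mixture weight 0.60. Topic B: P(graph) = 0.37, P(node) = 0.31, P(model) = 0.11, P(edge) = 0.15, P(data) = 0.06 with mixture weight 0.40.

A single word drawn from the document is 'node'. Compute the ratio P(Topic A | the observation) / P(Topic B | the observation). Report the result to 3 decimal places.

Posterior odds = (P(Z=i) f_i(x)) / (P(Z=j) f_j(x)); the normalising sum cancels.
Component likelihoods at x = 'node':
  f_A = P(node | comp) = 0.08
  f_B = P(node | comp) = 0.31
Odds = (0.60/0.40) × (0.08/0.31) = 1.5 × 0.258065 ≈ 0.387

0.387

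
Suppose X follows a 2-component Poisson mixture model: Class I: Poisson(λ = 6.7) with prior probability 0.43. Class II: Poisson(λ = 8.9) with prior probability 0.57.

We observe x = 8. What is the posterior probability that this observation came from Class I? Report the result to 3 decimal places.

0.413

Apply Bayes' rule: the posterior for each component is proportional to its prior times its likelihood at x.
Component likelihoods at x = 8:
  p_I = e^(−6.7)·6.7^8/8! = 0.123967
  p_II = e^(−8.9)·8.9^8/8! = 0.133161
Weight by the priors:
  π_I·p_I = 0.43 × 0.123967 = 0.0533057
  π_II·p_II = 0.57 × 0.133161 = 0.075902
Normaliser: 0.0533057 + 0.075902 = 0.129208
So the posterior for Class I is 0.0533057 / 0.129208 ≈ 0.413.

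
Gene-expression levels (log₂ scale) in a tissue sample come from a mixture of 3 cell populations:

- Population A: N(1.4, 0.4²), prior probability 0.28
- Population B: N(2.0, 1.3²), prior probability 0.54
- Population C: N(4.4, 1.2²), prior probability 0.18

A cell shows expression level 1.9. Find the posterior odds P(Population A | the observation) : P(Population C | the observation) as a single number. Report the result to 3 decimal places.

Only the two components matter; the odds are (w_i f_i(x)) / (w_j f_j(x)).
Normal densities:
  f_A = 0.456623
  f_B = 0.305972
  f_C = 0.0379533
0.127854 / 0.00683159 ≈ 18.715

18.715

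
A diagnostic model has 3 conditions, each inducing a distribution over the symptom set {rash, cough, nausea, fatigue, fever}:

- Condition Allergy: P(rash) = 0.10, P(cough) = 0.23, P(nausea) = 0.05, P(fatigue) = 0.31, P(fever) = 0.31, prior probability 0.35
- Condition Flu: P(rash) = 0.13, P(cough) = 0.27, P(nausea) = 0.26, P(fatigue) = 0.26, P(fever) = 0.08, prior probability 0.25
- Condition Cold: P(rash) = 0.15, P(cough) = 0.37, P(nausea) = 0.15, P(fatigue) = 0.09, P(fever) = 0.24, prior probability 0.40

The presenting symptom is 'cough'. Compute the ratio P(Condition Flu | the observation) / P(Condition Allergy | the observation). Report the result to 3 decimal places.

0.839

Posterior odds = (P(Z=i) f_i(x)) / (P(Z=j) f_j(x)); the normalising sum cancels.
Evaluate each component's likelihood at the observed value:
  p_Allergy = 0.23
  p_Flu = 0.27
  p_Cold = 0.37
0.0675 / 0.0805 ≈ 0.839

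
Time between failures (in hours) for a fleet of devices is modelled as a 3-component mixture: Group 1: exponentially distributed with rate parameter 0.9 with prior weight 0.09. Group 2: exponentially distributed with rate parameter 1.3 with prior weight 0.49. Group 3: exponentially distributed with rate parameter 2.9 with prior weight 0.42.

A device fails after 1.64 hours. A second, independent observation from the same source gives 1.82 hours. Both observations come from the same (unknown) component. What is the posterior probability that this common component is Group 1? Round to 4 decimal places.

0.2568

By Bayes' theorem, P(k | x) = w_k f_k(x) / Σ_j w_j f_j(x).
Since both observations come from the same component, the likelihood for component k is f_k(x₁)·f_k(x₂).
  f_1 = [0.9·e^(−0.9·1.64) = 0.9·e^(−1.4760) = 0.205695] × [0.174932] = 0.0359826
  f_2 = [1.3·e^(−1.3·1.64) = 1.3·e^(−2.1320) = 0.15418] × [0.122012] = 0.0188118
  f_3 = [2.9·e^(−2.9·1.64) = 2.9·e^(−4.7560) = 0.0249398] × [0.0147976] = 0.00036905
Weight by the priors:
  w_1·f_1 = 0.09 × 0.0359826 = 0.00323843
  w_2·f_2 = 0.49 × 0.0188118 = 0.00921778
  w_3·f_3 = 0.42 × 0.00036905 = 0.000155001
Normaliser: 0.00323843 + 0.00921778 + 0.000155001 = 0.0126112
Responsibility of Group 1: 0.00323843 / 0.0126112 ≈ 0.2568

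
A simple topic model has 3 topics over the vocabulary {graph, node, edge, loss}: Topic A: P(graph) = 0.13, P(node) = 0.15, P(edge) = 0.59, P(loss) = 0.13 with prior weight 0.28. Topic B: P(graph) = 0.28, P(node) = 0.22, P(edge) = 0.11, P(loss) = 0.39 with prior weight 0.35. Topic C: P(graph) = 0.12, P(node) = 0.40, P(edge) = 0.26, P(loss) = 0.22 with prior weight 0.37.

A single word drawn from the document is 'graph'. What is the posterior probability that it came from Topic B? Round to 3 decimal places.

0.548

P(component k | x) = P(Z=k)·f_k(x) / marginal(x), where marginal(x) = Σ_j P(Z=j)·f_j(x).
Component likelihoods at x = 'graph':
  L_A = P(graph | comp) = 0.13
  L_B = P(graph | comp) = 0.28
  L_C = P(graph | comp) = 0.12
Weight by the priors:
  P(Z=A)·L_A = 0.28 × 0.13 = 0.0364
  P(Z=B)·L_B = 0.35 × 0.28 = 0.098
  P(Z=C)·L_C = 0.37 × 0.12 = 0.0444
Normaliser: 0.0364 + 0.098 + 0.0444 = 0.1788
P(Topic B | 'graph') = 0.098 / 0.1788 ≈ 0.548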